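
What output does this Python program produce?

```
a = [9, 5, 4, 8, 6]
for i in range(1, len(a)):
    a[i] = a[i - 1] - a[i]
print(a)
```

i=1: a[1] = 9-5 = 4 → [9, 4, 4, 8, 6]
i=2: a[2] = 4-4 = 0 → [9, 4, 0, 8, 6]
i=3: a[3] = 0-8 = -8 → [9, 4, 0, -8, 6]
i=4: a[4] = (-8)-6 = -14 → [9, 4, 0, -8, -14]

[9, 4, 0, -8, -14]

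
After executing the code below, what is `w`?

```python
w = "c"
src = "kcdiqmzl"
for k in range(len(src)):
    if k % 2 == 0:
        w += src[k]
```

'ckdqz'

k=0: add 'k' → 'ck'
k=1: skip
k=2: add 'd' → 'ckd'
k=3: skip
k=4: add 'q' → 'ckdq'
k=5: skip
k=6: add 'z' → 'ckdqz'
k=7: skip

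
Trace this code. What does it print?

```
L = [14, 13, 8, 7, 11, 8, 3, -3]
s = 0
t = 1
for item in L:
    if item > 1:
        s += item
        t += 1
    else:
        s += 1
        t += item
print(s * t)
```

item=14: >1, s = 0+14 = 14; t=2
item=13: >1, s = 14+13 = 27; t=3
item=8: >1, s = 27+8 = 35; t=4
item=7: >1, s = 35+7 = 42; t=5
item=11: >1, s = 42+11 = 53; t=6
item=8: >1, s = 53+8 = 61; t=7
item=3: >1, s = 61+3 = 64; t=8
item=-3: not >1, s = 64+1 = 65; t=5
s*t = 65*5 = 325

325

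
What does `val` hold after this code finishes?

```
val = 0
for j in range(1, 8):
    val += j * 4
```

j=1: val = 0+1*4 = 4
j=2: val = 4+2*4 = 12
j=3: val = 12+3*4 = 24
j=4: val = 24+4*4 = 40
j=5: val = 40+5*4 = 60
j=6: val = 60+6*4 = 84
j=7: val = 84+7*4 = 112

112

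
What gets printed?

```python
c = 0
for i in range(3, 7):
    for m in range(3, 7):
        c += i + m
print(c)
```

i=3,m=3: c = 0+6 = 6
i=3,m=4: c = 6+7 = 13
i=3,m=5: c = 13+8 = 21
i=3,m=6: c = 21+9 = 30
i=4,m=3: c = 30+7 = 37
i=4,m=4: c = 37+8 = 45
i=4,m=5: c = 45+9 = 54
i=4,m=6: c = 54+10 = 64
i=5,m=3: c = 64+8 = 72
i=5,m=4: c = 72+9 = 81
i=5,m=5: c = 81+10 = 91
i=5,m=6: c = 91+11 = 102
i=6,m=3: c = 102+9 = 111
i=6,m=4: c = 111+10 = 121
i=6,m=5: c = 121+11 = 132
i=6,m=6: c = 132+12 = 144

144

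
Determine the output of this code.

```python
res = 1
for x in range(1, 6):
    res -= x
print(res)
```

-14

x=1: res = 1-1 = 0
x=2: res = 0-2 = -2
x=3: res = (-2)-3 = -5
x=4: res = (-5)-4 = -9
x=5: res = (-9)-5 = -14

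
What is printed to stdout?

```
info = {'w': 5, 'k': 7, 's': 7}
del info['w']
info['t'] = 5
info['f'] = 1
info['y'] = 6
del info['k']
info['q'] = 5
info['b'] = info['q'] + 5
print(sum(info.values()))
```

34

del 'w' → {'k': 7, 's': 7}
info['t'] = 5 → {'k': 7, 's': 7, 't': 5}
info['f'] = 1 → {'k': 7, 's': 7, 't': 5, 'f': 1}
info['y'] = 6 → {'k': 7, 's': 7, 't': 5, 'f': 1, 'y': 6}
del 'k' → {'s': 7, 't': 5, 'f': 1, 'y': 6}
info['q'] = 5 → {'s': 7, 't': 5, 'f': 1, 'y': 6, 'q': 5}
info['b'] = info['q']+5 = 10 → {'s': 7, 't': 5, 'f': 1, 'y': 6, 'q': 5, 'b': 10}
sum of values = 34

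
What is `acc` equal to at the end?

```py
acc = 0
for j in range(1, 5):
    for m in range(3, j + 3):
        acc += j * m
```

125

j=1,m=3: acc = 0+3 = 3
j=2,m=3: acc = 3+6 = 9
j=2,m=4: acc = 9+8 = 17
j=3,m=3: acc = 17+9 = 26
j=3,m=4: acc = 26+12 = 38
j=3,m=5: acc = 38+15 = 53
j=4,m=3: acc = 53+12 = 65
j=4,m=4: acc = 65+16 = 81
j=4,m=5: acc = 81+20 = 101
j=4,m=6: acc = 101+24 = 125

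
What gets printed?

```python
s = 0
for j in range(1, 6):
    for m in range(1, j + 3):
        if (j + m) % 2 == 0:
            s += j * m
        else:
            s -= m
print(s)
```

138

j=1,m=1: even sum, s = 0+1 = 1
j=1,m=2: odd sum, s = 1-2 = -1
j=1,m=3: even sum, s = (-1)+3 = 2
j=2,m=1: odd sum, s = 2-1 = 1
j=2,m=2: even sum, s = 1+4 = 5
j=2,m=3: odd sum, s = 5-3 = 2
j=2,m=4: even sum, s = 2+8 = 10
j=3,m=1: even sum, s = 10+3 = 13
j=3,m=2: odd sum, s = 13-2 = 11
j=3,m=3: even sum, s = 11+9 = 20
j=3,m=4: odd sum, s = 20-4 = 16
j=3,m=5: even sum, s = 16+15 = 31
j=4,m=1: odd sum, s = 31-1 = 30
j=4,m=2: even sum, s = 30+8 = 38
j=4,m=3: odd sum, s = 38-3 = 35
j=4,m=4: even sum, s = 35+16 = 51
j=4,m=5: odd sum, s = 51-5 = 46
j=4,m=6: even sum, s = 46+24 = 70
j=5,m=1: even sum, s = 70+5 = 75
j=5,m=2: odd sum, s = 75-2 = 73
j=5,m=3: even sum, s = 73+15 = 88
j=5,m=4: odd sum, s = 88-4 = 84
j=5,m=5: even sum, s = 84+25 = 109
j=5,m=6: odd sum, s = 109-6 = 103
j=5,m=7: even sum, s = 103+35 = 138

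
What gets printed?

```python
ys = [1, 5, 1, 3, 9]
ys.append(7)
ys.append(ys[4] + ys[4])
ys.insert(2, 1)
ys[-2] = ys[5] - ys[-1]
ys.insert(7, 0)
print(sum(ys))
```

29

append 7 → [1, 5, 1, 3, 9, 7]
append ys[4]+ys[4] = 9+9 = 18 → [1, 5, 1, 3, 9, 7, 18]
insert 1 at 2 → [1, 5, 1, 1, 3, 9, 7, 18]
ys[-2] = ys[5]-ys[-1] = 9-18 = -9 → [1, 5, 1, 1, 3, 9, -9, 18]
insert 0 at 7 → [1, 5, 1, 1, 3, 9, -9, 0, 18]
sum = 29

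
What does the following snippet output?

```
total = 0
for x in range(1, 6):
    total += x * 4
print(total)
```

x=1: total = 0+1*4 = 4
x=2: total = 4+2*4 = 12
x=3: total = 12+3*4 = 24
x=4: total = 24+4*4 = 40
x=5: total = 40+5*4 = 60

60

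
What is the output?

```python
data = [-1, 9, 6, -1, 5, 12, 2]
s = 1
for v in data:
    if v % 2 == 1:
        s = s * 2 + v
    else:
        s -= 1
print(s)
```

v=-1: odd, s = 1*2+(-1) = 1
v=9: odd, s = 1*2+9 = 11
v=6: not odd, s = 11-1 = 10
v=-1: odd, s = 10*2+(-1) = 19
v=5: odd, s = 19*2+5 = 43
v=12: not odd, s = 43-1 = 42
v=2: not odd, s = 42-1 = 41

41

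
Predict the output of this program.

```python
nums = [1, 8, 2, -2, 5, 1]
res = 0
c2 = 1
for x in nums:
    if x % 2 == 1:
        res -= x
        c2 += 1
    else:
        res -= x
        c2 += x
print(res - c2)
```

-27

x=1: odd, res = 0-1 = -1; c2=2
x=8: not odd, res = (-1)-8 = -9; c2=10
x=2: not odd, res = (-9)-2 = -11; c2=12
x=-2: not odd, res = (-11)-(-2) = -9; c2=10
x=5: odd, res = (-9)-5 = -14; c2=11
x=1: odd, res = (-14)-1 = -15; c2=12
res-c2 = (-15)-12 = -27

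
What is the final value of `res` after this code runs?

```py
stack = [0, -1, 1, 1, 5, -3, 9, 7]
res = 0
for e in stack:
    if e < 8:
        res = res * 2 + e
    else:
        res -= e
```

e=0: <8, res = 0*2+0 = 0
e=-1: <8, res = 0*2+(-1) = -1
e=1: <8, res = (-1)*2+1 = -1
e=1: <8, res = (-1)*2+1 = -1
e=5: <8, res = (-1)*2+5 = 3
e=-3: <8, res = 3*2+(-3) = 3
e=9: not <8, res = 3-9 = -6
e=7: <8, res = (-6)*2+7 = -5

-5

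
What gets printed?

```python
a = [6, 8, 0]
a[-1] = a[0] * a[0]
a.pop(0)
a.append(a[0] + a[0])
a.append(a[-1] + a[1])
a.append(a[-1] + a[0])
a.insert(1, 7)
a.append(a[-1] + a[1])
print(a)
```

[8, 7, 36, 16, 52, 60, 67]

a[-1] = a[0]*a[0] = 6*6 = 36 → [6, 8, 36]
pop(0) removes 6 → [8, 36]
append a[0]+a[0] = 8+8 = 16 → [8, 36, 16]
append a[-1]+a[1] = 16+36 = 52 → [8, 36, 16, 52]
append a[-1]+a[0] = 52+8 = 60 → [8, 36, 16, 52, 60]
insert 7 at 1 → [8, 7, 36, 16, 52, 60]
append a[-1]+a[1] = 60+7 = 67 → [8, 7, 36, 16, 52, 60, 67]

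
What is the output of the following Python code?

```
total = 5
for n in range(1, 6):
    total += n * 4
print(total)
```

65

n=1: total = 5+1*4 = 9
n=2: total = 9+2*4 = 17
n=3: total = 17+3*4 = 29
n=4: total = 29+4*4 = 45
n=5: total = 45+5*4 = 65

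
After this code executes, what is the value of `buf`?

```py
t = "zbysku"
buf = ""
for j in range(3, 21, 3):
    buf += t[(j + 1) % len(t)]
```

j=3: add t[4]='k' → 'k'
j=6: add t[1]='b' → 'kb'
j=9: add t[4]='k' → 'kbk'
j=12: add t[1]='b' → 'kbkb'
j=15: add t[4]='k' → 'kbkbk'
j=18: add t[1]='b' → 'kbkbkb'

'kbkbkb'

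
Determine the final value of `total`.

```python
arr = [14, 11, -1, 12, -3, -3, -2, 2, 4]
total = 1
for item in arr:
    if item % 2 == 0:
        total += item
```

item=14: even, total = 1+14 = 15
item=11: not even
item=-1: not even
item=12: even, total = 15+12 = 27
item=-3: not even
item=-3: not even
item=-2: even, total = 27+(-2) = 25
item=2: even, total = 25+2 = 27
item=4: even, total = 27+4 = 31

31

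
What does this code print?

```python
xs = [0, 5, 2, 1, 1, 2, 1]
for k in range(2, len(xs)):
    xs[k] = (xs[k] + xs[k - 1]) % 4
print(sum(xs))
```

k=2: xs[2] = (2+5)%4 = 3 → [0, 5, 3, 1, 1, 2, 1]
k=3: xs[3] = (1+3)%4 = 0 → [0, 5, 3, 0, 1, 2, 1]
k=4: xs[4] = (1+0)%4 = 1 → [0, 5, 3, 0, 1, 2, 1]
k=5: xs[5] = (2+1)%4 = 3 → [0, 5, 3, 0, 1, 3, 1]
k=6: xs[6] = (1+3)%4 = 0 → [0, 5, 3, 0, 1, 3, 0]
sum = 12

12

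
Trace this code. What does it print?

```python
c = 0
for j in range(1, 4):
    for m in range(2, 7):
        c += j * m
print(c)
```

j=1,m=2: c = 0+2 = 2
j=1,m=3: c = 2+3 = 5
j=1,m=4: c = 5+4 = 9
j=1,m=5: c = 9+5 = 14
j=1,m=6: c = 14+6 = 20
j=2,m=2: c = 20+4 = 24
j=2,m=3: c = 24+6 = 30
j=2,m=4: c = 30+8 = 38
j=2,m=5: c = 38+10 = 48
j=2,m=6: c = 48+12 = 60
j=3,m=2: c = 60+6 = 66
j=3,m=3: c = 66+9 = 75
j=3,m=4: c = 75+12 = 87
j=3,m=5: c = 87+15 = 102
j=3,m=6: c = 102+18 = 120

120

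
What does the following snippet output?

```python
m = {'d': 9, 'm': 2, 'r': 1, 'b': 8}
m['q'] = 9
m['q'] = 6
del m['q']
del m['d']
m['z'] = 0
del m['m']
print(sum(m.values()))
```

m['q'] = 9 → {'d': 9, 'm': 2, 'r': 1, 'b': 8, 'q': 9}
m['q'] = 6 → {'d': 9, 'm': 2, 'r': 1, 'b': 8, 'q': 6}
del 'q' → {'d': 9, 'm': 2, 'r': 1, 'b': 8}
del 'd' → {'m': 2, 'r': 1, 'b': 8}
m['z'] = 0 → {'m': 2, 'r': 1, 'b': 8, 'z': 0}
del 'm' → {'r': 1, 'b': 8, 'z': 0}
sum of values = 9

9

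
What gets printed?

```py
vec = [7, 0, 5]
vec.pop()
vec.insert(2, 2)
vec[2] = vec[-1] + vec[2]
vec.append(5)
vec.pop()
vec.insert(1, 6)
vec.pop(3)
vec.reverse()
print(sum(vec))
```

13

pop() removes 5 → [7, 0]
insert 2 at 2 → [7, 0, 2]
vec[2] = vec[-1]+vec[2] = 2+2 = 4 → [7, 0, 4]
append 5 → [7, 0, 4, 5]
pop() removes 5 → [7, 0, 4]
insert 6 at 1 → [7, 6, 0, 4]
pop(3) removes 4 → [7, 6, 0]
reverse → [0, 6, 7]
sum = 13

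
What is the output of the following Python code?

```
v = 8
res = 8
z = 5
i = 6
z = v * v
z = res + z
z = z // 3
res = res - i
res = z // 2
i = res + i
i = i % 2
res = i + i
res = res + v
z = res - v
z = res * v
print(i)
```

0

z = 8*8 = 64
z = 8+64 = 72
z = 72//3 = 24
res = 8-6 = 2
res = 24//2 = 12
i = 12+6 = 18
i = 18%2 = 0
res = 0+0 = 0
res = 0+8 = 8
z = 8-8 = 0
z = 8*8 = 64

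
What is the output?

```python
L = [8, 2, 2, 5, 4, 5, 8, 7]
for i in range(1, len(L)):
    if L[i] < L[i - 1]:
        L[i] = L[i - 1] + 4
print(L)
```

i=1: 2<8, L[1] = 8+4 = 12 → [8, 12, 2, 5, 4, 5, 8, 7]
i=2: 2<12, L[2] = 12+4 = 16 → [8, 12, 16, 5, 4, 5, 8, 7]
i=3: 5<16, L[3] = 16+4 = 20 → [8, 12, 16, 20, 4, 5, 8, 7]
i=4: 4<20, L[4] = 20+4 = 24 → [8, 12, 16, 20, 24, 5, 8, 7]
i=5: 5<24, L[5] = 24+4 = 28 → [8, 12, 16, 20, 24, 28, 8, 7]
i=6: 8<28, L[6] = 28+4 = 32 → [8, 12, 16, 20, 24, 28, 32, 7]
i=7: 7<32, L[7] = 32+4 = 36 → [8, 12, 16, 20, 24, 28, 32, 36]

[8, 12, 16, 20, 24, 28, 32, 36]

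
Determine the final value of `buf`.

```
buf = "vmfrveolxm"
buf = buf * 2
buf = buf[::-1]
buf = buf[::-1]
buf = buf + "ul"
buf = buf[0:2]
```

'vm'

repeat ×2 → 'vmfrveolxmvmfrveolxm'
reverse → 'mxloevrfmvmxloevrfmv'
reverse → 'vmfrveolxmvmfrveolxm'
+ 'ul' → 'vmfrveolxmvmfrveolxmul'
slice [0:2] → 'vm'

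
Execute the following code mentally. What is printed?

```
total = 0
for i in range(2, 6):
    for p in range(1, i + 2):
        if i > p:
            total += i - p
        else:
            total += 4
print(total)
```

i=2,p=1: 2>1, total = 0+1 = 1
i=2,p=2: not 2>2, total = 1+4 = 5
i=2,p=3: not 2>3, total = 5+4 = 9
i=3,p=1: 3>1, total = 9+2 = 11
i=3,p=2: 3>2, total = 11+1 = 12
i=3,p=3: not 3>3, total = 12+4 = 16
i=3,p=4: not 3>4, total = 16+4 = 20
i=4,p=1: 4>1, total = 20+3 = 23
i=4,p=2: 4>2, total = 23+2 = 25
i=4,p=3: 4>3, total = 25+1 = 26
i=4,p=4: not 4>4, total = 26+4 = 30
i=4,p=5: not 4>5, total = 30+4 = 34
i=5,p=1: 5>1, total = 34+4 = 38
i=5,p=2: 5>2, total = 38+3 = 41
i=5,p=3: 5>3, total = 41+2 = 43
i=5,p=4: 5>4, total = 43+1 = 44
i=5,p=5: not 5>5, total = 44+4 = 48
i=5,p=6: not 5>6, total = 48+4 = 52

52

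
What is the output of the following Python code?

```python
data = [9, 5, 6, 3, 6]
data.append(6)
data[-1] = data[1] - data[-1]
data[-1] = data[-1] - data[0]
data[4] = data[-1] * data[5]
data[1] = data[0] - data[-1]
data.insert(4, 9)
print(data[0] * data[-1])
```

append 6 → [9, 5, 6, 3, 6, 6]
data[-1] = data[1]-data[-1] = 5-6 = -1 → [9, 5, 6, 3, 6, -1]
data[-1] = data[-1]-data[0] = (-1)-9 = -10 → [9, 5, 6, 3, 6, -10]
data[4] = data[-1]*data[5] = (-10)*(-10) = 100 → [9, 5, 6, 3, 100, -10]
data[1] = data[0]-data[-1] = 9-(-10) = 19 → [9, 19, 6, 3, 100, -10]
insert 9 at 4 → [9, 19, 6, 3, 9, 100, -10]
data[0]*data[-1] = 9*(-10) = -90

-90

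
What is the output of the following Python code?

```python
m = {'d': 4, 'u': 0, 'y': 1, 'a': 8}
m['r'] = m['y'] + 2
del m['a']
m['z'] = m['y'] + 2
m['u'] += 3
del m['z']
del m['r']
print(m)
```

m['r'] = m['y']+2 = 3 → {'d': 4, 'u': 0, 'y': 1, 'a': 8, 'r': 3}
del 'a' → {'d': 4, 'u': 0, 'y': 1, 'r': 3}
m['z'] = m['y']+2 = 3 → {'d': 4, 'u': 0, 'y': 1, 'r': 3, 'z': 3}
m['u'] = 0+3 = 3 → {'d': 4, 'u': 3, 'y': 1, 'r': 3, 'z': 3}
del 'z' → {'d': 4, 'u': 3, 'y': 1, 'r': 3}
del 'r' → {'d': 4, 'u': 3, 'y': 1}

{'d': 4, 'u': 3, 'y': 1}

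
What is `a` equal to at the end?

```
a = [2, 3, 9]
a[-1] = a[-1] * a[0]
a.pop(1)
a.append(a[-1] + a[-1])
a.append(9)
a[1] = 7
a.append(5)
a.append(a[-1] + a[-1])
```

a[-1] = a[-1]*a[0] = 9*2 = 18 → [2, 3, 18]
pop(1) removes 3 → [2, 18]
append a[-1]+a[-1] = 18+18 = 36 → [2, 18, 36]
append 9 → [2, 18, 36, 9]
a[1] = 7 → [2, 7, 36, 9]
append 5 → [2, 7, 36, 9, 5]
append a[-1]+a[-1] = 5+5 = 10 → [2, 7, 36, 9, 5, 10]

[2, 7, 36, 9, 5, 10]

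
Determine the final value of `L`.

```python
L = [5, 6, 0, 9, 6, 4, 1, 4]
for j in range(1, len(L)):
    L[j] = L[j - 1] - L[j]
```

[5, -1, -1, -10, -16, -20, -21, -25]

j=1: L[1] = 5-6 = -1 → [5, -1, 0, 9, 6, 4, 1, 4]
j=2: L[2] = (-1)-0 = -1 → [5, -1, -1, 9, 6, 4, 1, 4]
j=3: L[3] = (-1)-9 = -10 → [5, -1, -1, -10, 6, 4, 1, 4]
j=4: L[4] = (-10)-6 = -16 → [5, -1, -1, -10, -16, 4, 1, 4]
j=5: L[5] = (-16)-4 = -20 → [5, -1, -1, -10, -16, -20, 1, 4]
j=6: L[6] = (-20)-1 = -21 → [5, -1, -1, -10, -16, -20, -21, 4]
j=7: L[7] = (-21)-4 = -25 → [5, -1, -1, -10, -16, -20, -21, -25]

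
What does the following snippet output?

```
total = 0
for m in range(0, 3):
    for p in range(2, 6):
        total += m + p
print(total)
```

m=0,p=2: total = 0+2 = 2
m=0,p=3: total = 2+3 = 5
m=0,p=4: total = 5+4 = 9
m=0,p=5: total = 9+5 = 14
m=1,p=2: total = 14+3 = 17
m=1,p=3: total = 17+4 = 21
m=1,p=4: total = 21+5 = 26
m=1,p=5: total = 26+6 = 32
m=2,p=2: total = 32+4 = 36
m=2,p=3: total = 36+5 = 41
m=2,p=4: total = 41+6 = 47
m=2,p=5: total = 47+7 = 54

54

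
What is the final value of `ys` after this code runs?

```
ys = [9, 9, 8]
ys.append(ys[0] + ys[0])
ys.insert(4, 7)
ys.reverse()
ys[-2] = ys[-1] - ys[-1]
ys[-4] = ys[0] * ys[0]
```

append ys[0]+ys[0] = 9+9 = 18 → [9, 9, 8, 18]
insert 7 at 4 → [9, 9, 8, 18, 7]
reverse → [7, 18, 8, 9, 9]
ys[-2] = ys[-1]-ys[-1] = 9-9 = 0 → [7, 18, 8, 0, 9]
ys[-4] = ys[0]*ys[0] = 7*7 = 49 → [7, 49, 8, 0, 9]

[7, 49, 8, 0, 9]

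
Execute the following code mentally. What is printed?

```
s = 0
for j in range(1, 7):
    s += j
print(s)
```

j=1: s = 0+1 = 1
j=2: s = 1+2 = 3
j=3: s = 3+3 = 6
j=4: s = 6+4 = 10
j=5: s = 10+5 = 15
j=6: s = 15+6 = 21

21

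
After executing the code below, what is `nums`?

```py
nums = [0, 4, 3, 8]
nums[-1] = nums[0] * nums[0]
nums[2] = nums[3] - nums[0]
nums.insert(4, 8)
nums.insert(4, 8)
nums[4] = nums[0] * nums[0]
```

nums[-1] = nums[0]*nums[0] = 0*0 = 0 → [0, 4, 3, 0]
nums[2] = nums[3]-nums[0] = 0-0 = 0 → [0, 4, 0, 0]
insert 8 at 4 → [0, 4, 0, 0, 8]
insert 8 at 4 → [0, 4, 0, 0, 8, 8]
nums[4] = nums[0]*nums[0] = 0*0 = 0 → [0, 4, 0, 0, 0, 8]

[0, 4, 0, 0, 0, 8]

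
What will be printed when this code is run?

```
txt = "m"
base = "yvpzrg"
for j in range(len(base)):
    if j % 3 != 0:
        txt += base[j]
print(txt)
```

j=0: skip
j=1: add 'v' → 'mv'
j=2: add 'p' → 'mvp'
j=3: skip
j=4: add 'r' → 'mvpr'
j=5: add 'g' → 'mvprg'

mvprg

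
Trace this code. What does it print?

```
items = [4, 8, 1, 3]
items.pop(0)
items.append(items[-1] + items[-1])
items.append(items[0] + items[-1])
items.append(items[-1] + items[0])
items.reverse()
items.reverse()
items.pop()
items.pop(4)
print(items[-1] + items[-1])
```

pop(0) removes 4 → [8, 1, 3]
append items[-1]+items[-1] = 3+3 = 6 → [8, 1, 3, 6]
append items[0]+items[-1] = 8+6 = 14 → [8, 1, 3, 6, 14]
append items[-1]+items[0] = 14+8 = 22 → [8, 1, 3, 6, 14, 22]
reverse → [22, 14, 6, 3, 1, 8]
reverse → [8, 1, 3, 6, 14, 22]
pop() removes 22 → [8, 1, 3, 6, 14]
pop(4) removes 14 → [8, 1, 3, 6]
items[-1]+items[-1] = 6+6 = 12

12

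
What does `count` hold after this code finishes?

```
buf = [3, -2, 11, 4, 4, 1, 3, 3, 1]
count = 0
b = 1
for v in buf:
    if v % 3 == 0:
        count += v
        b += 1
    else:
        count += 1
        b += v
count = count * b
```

v=3: %3==0, count = 0+3 = 3; b=2
v=-2: not %3==0, count = 3+1 = 4; b=0
v=11: not %3==0, count = 4+1 = 5; b=11
v=4: not %3==0, count = 5+1 = 6; b=15
v=4: not %3==0, count = 6+1 = 7; b=19
v=1: not %3==0, count = 7+1 = 8; b=20
v=3: %3==0, count = 8+3 = 11; b=21
v=3: %3==0, count = 11+3 = 14; b=22
v=1: not %3==0, count = 14+1 = 15; b=23
count*b = 15*23 = 345

345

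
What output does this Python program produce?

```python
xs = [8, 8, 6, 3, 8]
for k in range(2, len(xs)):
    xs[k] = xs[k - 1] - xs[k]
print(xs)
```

k=2: xs[2] = 8-6 = 2 → [8, 8, 2, 3, 8]
k=3: xs[3] = 2-3 = -1 → [8, 8, 2, -1, 8]
k=4: xs[4] = (-1)-8 = -9 → [8, 8, 2, -1, -9]

[8, 8, 2, -1, -9]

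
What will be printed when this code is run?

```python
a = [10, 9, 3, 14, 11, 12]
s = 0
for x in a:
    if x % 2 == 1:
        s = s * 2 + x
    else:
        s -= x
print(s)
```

-67

x=10: not odd, s = 0-10 = -10
x=9: odd, s = (-10)*2+9 = -11
x=3: odd, s = (-11)*2+3 = -19
x=14: not odd, s = (-19)-14 = -33
x=11: odd, s = (-33)*2+11 = -55
x=12: not odd, s = (-55)-12 = -67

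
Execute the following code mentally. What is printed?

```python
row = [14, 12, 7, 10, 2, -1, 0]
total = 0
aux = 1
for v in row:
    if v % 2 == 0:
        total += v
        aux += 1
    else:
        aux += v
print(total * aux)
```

v=14: even, total = 0+14 = 14; aux=2
v=12: even, total = 14+12 = 26; aux=3
v=7: not even; aux=10
v=10: even, total = 26+10 = 36; aux=11
v=2: even, total = 36+2 = 38; aux=12
v=-1: not even; aux=11
v=0: even, total = 38+0 = 38; aux=12
total*aux = 38*12 = 456

456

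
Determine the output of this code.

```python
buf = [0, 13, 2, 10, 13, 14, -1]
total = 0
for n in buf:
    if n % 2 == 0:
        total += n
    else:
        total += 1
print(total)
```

n=0: even, total = 0+0 = 0
n=13: not even, total = 0+1 = 1
n=2: even, total = 1+2 = 3
n=10: even, total = 3+10 = 13
n=13: not even, total = 13+1 = 14
n=14: even, total = 14+14 = 28
n=-1: not even, total = 28+1 = 29

29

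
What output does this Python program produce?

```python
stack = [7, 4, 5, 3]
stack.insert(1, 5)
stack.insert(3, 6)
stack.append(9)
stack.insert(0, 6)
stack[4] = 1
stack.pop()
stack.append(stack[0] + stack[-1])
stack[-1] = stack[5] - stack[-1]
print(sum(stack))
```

27

insert 5 at 1 → [7, 5, 4, 5, 3]
insert 6 at 3 → [7, 5, 4, 6, 5, 3]
append 9 → [7, 5, 4, 6, 5, 3, 9]
insert 6 at 0 → [6, 7, 5, 4, 6, 5, 3, 9]
stack[4] = 1 → [6, 7, 5, 4, 1, 5, 3, 9]
pop() removes 9 → [6, 7, 5, 4, 1, 5, 3]
append stack[0]+stack[-1] = 6+3 = 9 → [6, 7, 5, 4, 1, 5, 3, 9]
stack[-1] = stack[5]-stack[-1] = 5-9 = -4 → [6, 7, 5, 4, 1, 5, 3, -4]
sum = 27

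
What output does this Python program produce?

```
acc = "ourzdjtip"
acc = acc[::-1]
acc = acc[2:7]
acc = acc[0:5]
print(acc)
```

tjdzr

reverse → 'pitjdzruo'
slice [2:7] → 'tjdzr'
slice [0:5] → 'tjdzr'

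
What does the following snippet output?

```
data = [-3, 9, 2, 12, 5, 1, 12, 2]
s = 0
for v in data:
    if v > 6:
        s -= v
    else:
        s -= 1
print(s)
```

-38

v=-3: not >6, s = 0-1 = -1
v=9: >6, s = (-1)-9 = -10
v=2: not >6, s = (-10)-1 = -11
v=12: >6, s = (-11)-12 = -23
v=5: not >6, s = (-23)-1 = -24
v=1: not >6, s = (-24)-1 = -25
v=12: >6, s = (-25)-12 = -37
v=2: not >6, s = (-37)-1 = -38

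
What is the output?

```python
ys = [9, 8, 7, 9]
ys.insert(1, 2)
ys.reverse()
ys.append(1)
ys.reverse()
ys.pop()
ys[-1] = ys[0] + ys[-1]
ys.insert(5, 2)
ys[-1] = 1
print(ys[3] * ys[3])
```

insert 2 at 1 → [9, 2, 8, 7, 9]
reverse → [9, 7, 8, 2, 9]
append 1 → [9, 7, 8, 2, 9, 1]
reverse → [1, 9, 2, 8, 7, 9]
pop() removes 9 → [1, 9, 2, 8, 7]
ys[-1] = ys[0]+ys[-1] = 1+7 = 8 → [1, 9, 2, 8, 8]
insert 2 at 5 → [1, 9, 2, 8, 8, 2]
ys[-1] = 1 → [1, 9, 2, 8, 8, 1]
ys[3]*ys[3] = 8*8 = 64

64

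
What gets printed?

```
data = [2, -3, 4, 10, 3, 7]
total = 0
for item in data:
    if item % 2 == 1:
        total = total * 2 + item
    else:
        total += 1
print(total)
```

item=2: not odd, total = 0+1 = 1
item=-3: odd, total = 1*2+(-3) = -1
item=4: not odd, total = (-1)+1 = 0
item=10: not odd, total = 0+1 = 1
item=3: odd, total = 1*2+3 = 5
item=7: odd, total = 5*2+7 = 17

17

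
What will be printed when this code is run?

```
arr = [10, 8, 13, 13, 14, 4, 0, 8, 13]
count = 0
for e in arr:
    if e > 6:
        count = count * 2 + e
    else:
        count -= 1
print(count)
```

1285

e=10: >6, count = 0*2+10 = 10
e=8: >6, count = 10*2+8 = 28
e=13: >6, count = 28*2+13 = 69
e=13: >6, count = 69*2+13 = 151
e=14: >6, count = 151*2+14 = 316
e=4: not >6, count = 316-1 = 315
e=0: not >6, count = 315-1 = 314
e=8: >6, count = 314*2+8 = 636
e=13: >6, count = 636*2+13 = 1285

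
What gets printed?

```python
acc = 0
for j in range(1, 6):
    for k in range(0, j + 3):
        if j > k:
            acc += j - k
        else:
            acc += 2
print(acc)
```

j=1,k=0: 1>0, acc = 0+1 = 1
j=1,k=1: not 1>1, acc = 1+2 = 3
j=1,k=2: not 1>2, acc = 3+2 = 5
j=1,k=3: not 1>3, acc = 5+2 = 7
j=2,k=0: 2>0, acc = 7+2 = 9
j=2,k=1: 2>1, acc = 9+1 = 10
j=2,k=2: not 2>2, acc = 10+2 = 12
j=2,k=3: not 2>3, acc = 12+2 = 14
j=2,k=4: not 2>4, acc = 14+2 = 16
j=3,k=0: 3>0, acc = 16+3 = 19
j=3,k=1: 3>1, acc = 19+2 = 21
j=3,k=2: 3>2, acc = 21+1 = 22
j=3,k=3: not 3>3, acc = 22+2 = 24
j=3,k=4: not 3>4, acc = 24+2 = 26
j=3,k=5: not 3>5, acc = 26+2 = 28
j=4,k=0: 4>0, acc = 28+4 = 32
j=4,k=1: 4>1, acc = 32+3 = 35
j=4,k=2: 4>2, acc = 35+2 = 37
j=4,k=3: 4>3, acc = 37+1 = 38
j=4,k=4: not 4>4, acc = 38+2 = 40
j=4,k=5: not 4>5, acc = 40+2 = 42
j=4,k=6: not 4>6, acc = 42+2 = 44
j=5,k=0: 5>0, acc = 44+5 = 49
j=5,k=1: 5>1, acc = 49+4 = 53
j=5,k=2: 5>2, acc = 53+3 = 56
j=5,k=3: 5>3, acc = 56+2 = 58
j=5,k=4: 5>4, acc = 58+1 = 59
j=5,k=5: not 5>5, acc = 59+2 = 61
j=5,k=6: not 5>6, acc = 61+2 = 63
j=5,k=7: not 5>7, acc = 63+2 = 65

65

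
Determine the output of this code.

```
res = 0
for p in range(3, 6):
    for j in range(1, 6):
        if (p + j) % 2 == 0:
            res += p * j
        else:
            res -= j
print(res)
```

75

p=3,j=1: even sum, res = 0+3 = 3
p=3,j=2: odd sum, res = 3-2 = 1
p=3,j=3: even sum, res = 1+9 = 10
p=3,j=4: odd sum, res = 10-4 = 6
p=3,j=5: even sum, res = 6+15 = 21
p=4,j=1: odd sum, res = 21-1 = 20
p=4,j=2: even sum, res = 20+8 = 28
p=4,j=3: odd sum, res = 28-3 = 25
p=4,j=4: even sum, res = 25+16 = 41
p=4,j=5: odd sum, res = 41-5 = 36
p=5,j=1: even sum, res = 36+5 = 41
p=5,j=2: odd sum, res = 41-2 = 39
p=5,j=3: even sum, res = 39+15 = 54
p=5,j=4: odd sum, res = 54-4 = 50
p=5,j=5: even sum, res = 50+25 = 75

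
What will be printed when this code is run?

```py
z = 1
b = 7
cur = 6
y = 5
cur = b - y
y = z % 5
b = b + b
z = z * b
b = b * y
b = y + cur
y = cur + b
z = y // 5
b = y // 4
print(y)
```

5

cur = 7-5 = 2
y = 1%5 = 1
b = 7+7 = 14
z = 1*14 = 14
b = 14*1 = 14
b = 1+2 = 3
y = 2+3 = 5
z = 5//5 = 1
b = 5//4 = 1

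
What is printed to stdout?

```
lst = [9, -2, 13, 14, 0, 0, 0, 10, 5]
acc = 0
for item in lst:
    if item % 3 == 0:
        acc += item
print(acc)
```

item=9: %3==0, acc = 0+9 = 9
item=-2: not %3==0
item=13: not %3==0
item=14: not %3==0
item=0: %3==0, acc = 9+0 = 9
item=0: %3==0, acc = 9+0 = 9
item=0: %3==0, acc = 9+0 = 9
item=10: not %3==0
item=5: not %3==0

9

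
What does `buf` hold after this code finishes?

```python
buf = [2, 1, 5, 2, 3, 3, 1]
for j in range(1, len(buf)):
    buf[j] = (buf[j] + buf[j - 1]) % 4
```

[2, 3, 0, 2, 1, 0, 1]

j=1: buf[1] = (1+2)%4 = 3 → [2, 3, 5, 2, 3, 3, 1]
j=2: buf[2] = (5+3)%4 = 0 → [2, 3, 0, 2, 3, 3, 1]
j=3: buf[3] = (2+0)%4 = 2 → [2, 3, 0, 2, 3, 3, 1]
j=4: buf[4] = (3+2)%4 = 1 → [2, 3, 0, 2, 1, 3, 1]
j=5: buf[5] = (3+1)%4 = 0 → [2, 3, 0, 2, 1, 0, 1]
j=6: buf[6] = (1+0)%4 = 1 → [2, 3, 0, 2, 1, 0, 1]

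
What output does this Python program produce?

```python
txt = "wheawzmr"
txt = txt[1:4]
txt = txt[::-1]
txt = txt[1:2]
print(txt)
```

slice [1:4] → 'hea'
reverse → 'aeh'
slice [1:2] → 'e'

e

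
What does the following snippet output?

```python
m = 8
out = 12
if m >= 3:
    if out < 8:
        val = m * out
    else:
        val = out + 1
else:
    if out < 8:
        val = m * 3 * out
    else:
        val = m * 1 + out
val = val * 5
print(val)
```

65

m=8, out=12
m >= 3 is True; out < 8 is False
→ val = out + 1 = 13
val = 13*5 = 65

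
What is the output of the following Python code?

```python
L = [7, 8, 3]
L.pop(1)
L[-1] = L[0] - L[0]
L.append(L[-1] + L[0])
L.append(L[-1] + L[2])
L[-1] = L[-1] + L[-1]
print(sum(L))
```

pop(1) removes 8 → [7, 3]
L[-1] = L[0]-L[0] = 7-7 = 0 → [7, 0]
append L[-1]+L[0] = 0+7 = 7 → [7, 0, 7]
append L[-1]+L[2] = 7+7 = 14 → [7, 0, 7, 14]
L[-1] = L[-1]+L[-1] = 14+14 = 28 → [7, 0, 7, 28]
sum = 42

42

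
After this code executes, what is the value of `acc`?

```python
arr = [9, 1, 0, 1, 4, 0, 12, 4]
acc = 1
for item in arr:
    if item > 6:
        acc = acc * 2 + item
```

34

item=9: >6, acc = 1*2+9 = 11
item=1: not >6
item=0: not >6
item=1: not >6
item=4: not >6
item=0: not >6
item=12: >6, acc = 11*2+12 = 34
item=4: not >6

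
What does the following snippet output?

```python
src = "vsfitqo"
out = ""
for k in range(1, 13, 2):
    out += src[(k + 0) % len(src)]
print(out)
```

k=1: add src[1]='s' → 's'
k=3: add src[3]='i' → 'si'
k=5: add src[5]='q' → 'siq'
k=7: add src[0]='v' → 'siqv'
k=9: add src[2]='f' → 'siqvf'
k=11: add src[4]='t' → 'siqvft'

siqvft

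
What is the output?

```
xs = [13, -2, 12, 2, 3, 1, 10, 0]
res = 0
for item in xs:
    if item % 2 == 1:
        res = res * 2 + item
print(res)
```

item=13: odd, res = 0*2+13 = 13
item=-2: not odd
item=12: not odd
item=2: not odd
item=3: odd, res = 13*2+3 = 29
item=1: odd, res = 29*2+1 = 59
item=10: not odd
item=0: not odd

59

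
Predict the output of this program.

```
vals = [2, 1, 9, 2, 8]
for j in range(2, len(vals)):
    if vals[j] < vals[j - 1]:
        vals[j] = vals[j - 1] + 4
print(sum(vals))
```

j=2: 9>=1, unchanged → [2, 1, 9, 2, 8]
j=3: 2<9, vals[3] = 9+4 = 13 → [2, 1, 9, 13, 8]
j=4: 8<13, vals[4] = 13+4 = 17 → [2, 1, 9, 13, 17]
sum = 42

42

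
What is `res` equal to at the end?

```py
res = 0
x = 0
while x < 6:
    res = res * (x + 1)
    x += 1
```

x=0: res = 0*1 = 0
x=1: res = 0*2 = 0
x=2: res = 0*3 = 0
x=3: res = 0*4 = 0
x=4: res = 0*5 = 0
x=5: res = 0*6 = 0

0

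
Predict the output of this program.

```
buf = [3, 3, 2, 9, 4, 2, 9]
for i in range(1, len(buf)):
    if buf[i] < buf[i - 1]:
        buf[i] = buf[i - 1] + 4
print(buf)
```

i=1: 3>=3, unchanged → [3, 3, 2, 9, 4, 2, 9]
i=2: 2<3, buf[2] = 3+4 = 7 → [3, 3, 7, 9, 4, 2, 9]
i=3: 9>=7, unchanged → [3, 3, 7, 9, 4, 2, 9]
i=4: 4<9, buf[4] = 9+4 = 13 → [3, 3, 7, 9, 13, 2, 9]
i=5: 2<13, buf[5] = 13+4 = 17 → [3, 3, 7, 9, 13, 17, 9]
i=6: 9<17, buf[6] = 17+4 = 21 → [3, 3, 7, 9, 13, 17, 21]

[3, 3, 7, 9, 13, 17, 21]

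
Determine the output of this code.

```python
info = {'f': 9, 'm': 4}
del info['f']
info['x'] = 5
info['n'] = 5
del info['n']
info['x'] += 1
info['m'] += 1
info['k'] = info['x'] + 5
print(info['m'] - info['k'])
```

del 'f' → {'m': 4}
info['x'] = 5 → {'m': 4, 'x': 5}
info['n'] = 5 → {'m': 4, 'x': 5, 'n': 5}
del 'n' → {'m': 4, 'x': 5}
info['x'] = 5+1 = 6 → {'m': 4, 'x': 6}
info['m'] = 4+1 = 5 → {'m': 5, 'x': 6}
info['k'] = info['x']+5 = 11 → {'m': 5, 'x': 6, 'k': 11}
info['m']-info['k'] = 5-11 = -6

-6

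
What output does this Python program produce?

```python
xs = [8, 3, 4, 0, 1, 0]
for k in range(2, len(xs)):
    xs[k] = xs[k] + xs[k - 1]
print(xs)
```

k=2: xs[2] = 4+3 = 7 → [8, 3, 7, 0, 1, 0]
k=3: xs[3] = 0+7 = 7 → [8, 3, 7, 7, 1, 0]
k=4: xs[4] = 1+7 = 8 → [8, 3, 7, 7, 8, 0]
k=5: xs[5] = 0+8 = 8 → [8, 3, 7, 7, 8, 8]

[8, 3, 7, 7, 8, 8]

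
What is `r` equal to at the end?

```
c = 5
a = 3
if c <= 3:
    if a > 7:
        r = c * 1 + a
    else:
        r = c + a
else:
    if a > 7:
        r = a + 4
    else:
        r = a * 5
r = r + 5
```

20

c=5, a=3
c <= 3 is False; a > 7 is False
→ r = a * 5 = 15
r = 15+5 = 20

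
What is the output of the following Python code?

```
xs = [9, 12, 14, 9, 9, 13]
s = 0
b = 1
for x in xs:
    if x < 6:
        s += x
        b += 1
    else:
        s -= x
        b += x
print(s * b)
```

x=9: not <6, s = 0-9 = -9; b=10
x=12: not <6, s = (-9)-12 = -21; b=22
x=14: not <6, s = (-21)-14 = -35; b=36
x=9: not <6, s = (-35)-9 = -44; b=45
x=9: not <6, s = (-44)-9 = -53; b=54
x=13: not <6, s = (-53)-13 = -66; b=67
s*b = (-66)*67 = -4422

-4422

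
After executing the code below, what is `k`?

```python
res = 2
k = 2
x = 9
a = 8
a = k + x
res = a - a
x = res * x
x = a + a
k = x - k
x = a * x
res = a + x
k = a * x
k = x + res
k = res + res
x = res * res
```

506

a = 2+9 = 11
res = 11-11 = 0
x = 0*9 = 0
x = 11+11 = 22
k = 22-2 = 20
x = 11*22 = 242
res = 11+242 = 253
k = 11*242 = 2662
k = 242+253 = 495
k = 253+253 = 506
x = 253*253 = 64009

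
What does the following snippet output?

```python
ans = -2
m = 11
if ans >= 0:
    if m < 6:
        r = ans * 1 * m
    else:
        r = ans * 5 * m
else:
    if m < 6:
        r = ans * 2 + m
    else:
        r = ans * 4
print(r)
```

-8

ans=-2, m=11
ans >= 0 is False; m < 6 is False
→ r = ans * 4 = -8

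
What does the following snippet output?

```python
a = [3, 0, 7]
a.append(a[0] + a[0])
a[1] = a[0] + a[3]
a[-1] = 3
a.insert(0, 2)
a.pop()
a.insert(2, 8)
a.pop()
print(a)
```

[2, 3, 8, 9]

append a[0]+a[0] = 3+3 = 6 → [3, 0, 7, 6]
a[1] = a[0]+a[3] = 3+6 = 9 → [3, 9, 7, 6]
a[-1] = 3 → [3, 9, 7, 3]
insert 2 at 0 → [2, 3, 9, 7, 3]
pop() removes 3 → [2, 3, 9, 7]
insert 8 at 2 → [2, 3, 8, 9, 7]
pop() removes 7 → [2, 3, 8, 9]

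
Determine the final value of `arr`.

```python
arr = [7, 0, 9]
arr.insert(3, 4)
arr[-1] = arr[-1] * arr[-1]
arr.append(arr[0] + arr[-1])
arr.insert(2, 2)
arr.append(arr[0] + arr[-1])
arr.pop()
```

insert 4 at 3 → [7, 0, 9, 4]
arr[-1] = arr[-1]*arr[-1] = 4*4 = 16 → [7, 0, 9, 16]
append arr[0]+arr[-1] = 7+16 = 23 → [7, 0, 9, 16, 23]
insert 2 at 2 → [7, 0, 2, 9, 16, 23]
append arr[0]+arr[-1] = 7+23 = 30 → [7, 0, 2, 9, 16, 23, 30]
pop() removes 30 → [7, 0, 2, 9, 16, 23]

[7, 0, 2, 9, 16, 23]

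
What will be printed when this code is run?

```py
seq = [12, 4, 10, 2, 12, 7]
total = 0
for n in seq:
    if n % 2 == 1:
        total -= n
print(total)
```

n=12: not odd
n=4: not odd
n=10: not odd
n=2: not odd
n=12: not odd
n=7: odd, total = 0-7 = -7

-7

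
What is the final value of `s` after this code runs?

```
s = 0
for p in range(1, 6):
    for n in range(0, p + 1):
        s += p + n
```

105

p=1,n=0: s = 0+1 = 1
p=1,n=1: s = 1+2 = 3
p=2,n=0: s = 3+2 = 5
p=2,n=1: s = 5+3 = 8
p=2,n=2: s = 8+4 = 12
p=3,n=0: s = 12+3 = 15
p=3,n=1: s = 15+4 = 19
p=3,n=2: s = 19+5 = 24
p=3,n=3: s = 24+6 = 30
p=4,n=0: s = 30+4 = 34
p=4,n=1: s = 34+5 = 39
p=4,n=2: s = 39+6 = 45
p=4,n=3: s = 45+7 = 52
p=4,n=4: s = 52+8 = 60
p=5,n=0: s = 60+5 = 65
p=5,n=1: s = 65+6 = 71
p=5,n=2: s = 71+7 = 78
p=5,n=3: s = 78+8 = 86
p=5,n=4: s = 86+9 = 95
p=5,n=5: s = 95+10 = 105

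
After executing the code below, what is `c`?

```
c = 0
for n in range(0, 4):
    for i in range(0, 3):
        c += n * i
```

n=0,i=0: c = 0+0 = 0
n=0,i=1: c = 0+0 = 0
n=0,i=2: c = 0+0 = 0
n=1,i=0: c = 0+0 = 0
n=1,i=1: c = 0+1 = 1
n=1,i=2: c = 1+2 = 3
n=2,i=0: c = 3+0 = 3
n=2,i=1: c = 3+2 = 5
n=2,i=2: c = 5+4 = 9
n=3,i=0: c = 9+0 = 9
n=3,i=1: c = 9+3 = 12
n=3,i=2: c = 12+6 = 18

18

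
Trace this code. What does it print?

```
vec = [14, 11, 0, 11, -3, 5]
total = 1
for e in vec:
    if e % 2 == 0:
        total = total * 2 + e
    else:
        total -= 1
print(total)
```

e=14: even, total = 1*2+14 = 16
e=11: not even, total = 16-1 = 15
e=0: even, total = 15*2+0 = 30
e=11: not even, total = 30-1 = 29
e=-3: not even, total = 29-1 = 28
e=5: not even, total = 28-1 = 27

27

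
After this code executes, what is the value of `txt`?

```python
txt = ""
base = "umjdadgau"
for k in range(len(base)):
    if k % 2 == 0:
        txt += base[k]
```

k=0: add 'u' → 'u'
k=1: skip
k=2: add 'j' → 'uj'
k=3: skip
k=4: add 'a' → 'uja'
k=5: skip
k=6: add 'g' → 'ujag'
k=7: skip
k=8: add 'u' → 'ujagu'

'ujagu'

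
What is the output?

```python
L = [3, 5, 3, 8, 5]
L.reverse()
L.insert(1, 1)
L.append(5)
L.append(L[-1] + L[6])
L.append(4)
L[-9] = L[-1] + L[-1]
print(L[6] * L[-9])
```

40

reverse → [5, 8, 3, 5, 3]
insert 1 at 1 → [5, 1, 8, 3, 5, 3]
append 5 → [5, 1, 8, 3, 5, 3, 5]
append L[-1]+L[6] = 5+5 = 10 → [5, 1, 8, 3, 5, 3, 5, 10]
append 4 → [5, 1, 8, 3, 5, 3, 5, 10, 4]
L[-9] = L[-1]+L[-1] = 4+4 = 8 → [8, 1, 8, 3, 5, 3, 5, 10, 4]
L[6]*L[-9] = 5*8 = 40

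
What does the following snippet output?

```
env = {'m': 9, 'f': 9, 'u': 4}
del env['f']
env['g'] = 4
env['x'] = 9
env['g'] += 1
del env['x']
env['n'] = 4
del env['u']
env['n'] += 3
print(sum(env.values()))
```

21

del 'f' → {'m': 9, 'u': 4}
env['g'] = 4 → {'m': 9, 'u': 4, 'g': 4}
env['x'] = 9 → {'m': 9, 'u': 4, 'g': 4, 'x': 9}
env['g'] = 4+1 = 5 → {'m': 9, 'u': 4, 'g': 5, 'x': 9}
del 'x' → {'m': 9, 'u': 4, 'g': 5}
env['n'] = 4 → {'m': 9, 'u': 4, 'g': 5, 'n': 4}
del 'u' → {'m': 9, 'g': 5, 'n': 4}
env['n'] = 4+3 = 7 → {'m': 9, 'g': 5, 'n': 7}
sum of values = 21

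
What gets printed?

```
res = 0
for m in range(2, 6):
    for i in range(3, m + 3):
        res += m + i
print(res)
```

m=2,i=3: res = 0+5 = 5
m=2,i=4: res = 5+6 = 11
m=3,i=3: res = 11+6 = 17
m=3,i=4: res = 17+7 = 24
m=3,i=5: res = 24+8 = 32
m=4,i=3: res = 32+7 = 39
m=4,i=4: res = 39+8 = 47
m=4,i=5: res = 47+9 = 56
m=4,i=6: res = 56+10 = 66
m=5,i=3: res = 66+8 = 74
m=5,i=4: res = 74+9 = 83
m=5,i=5: res = 83+10 = 93
m=5,i=6: res = 93+11 = 104
m=5,i=7: res = 104+12 = 116

116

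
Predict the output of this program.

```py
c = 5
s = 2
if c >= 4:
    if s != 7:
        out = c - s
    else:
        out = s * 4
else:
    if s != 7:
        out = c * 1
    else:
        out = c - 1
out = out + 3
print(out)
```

6

c=5, s=2
c >= 4 is True; s != 7 is True
→ out = c - s = 3
out = 3+3 = 6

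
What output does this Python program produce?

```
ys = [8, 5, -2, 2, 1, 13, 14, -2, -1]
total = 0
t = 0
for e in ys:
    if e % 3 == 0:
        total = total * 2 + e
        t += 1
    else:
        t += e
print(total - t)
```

e=8: not %3==0; t=8
e=5: not %3==0; t=13
e=-2: not %3==0; t=11
e=2: not %3==0; t=13
e=1: not %3==0; t=14
e=13: not %3==0; t=27
e=14: not %3==0; t=41
e=-2: not %3==0; t=39
e=-1: not %3==0; t=38
total-t = 0-38 = -38

-38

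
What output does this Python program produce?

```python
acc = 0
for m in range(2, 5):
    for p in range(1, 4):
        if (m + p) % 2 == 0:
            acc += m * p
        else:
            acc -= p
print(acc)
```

m=2,p=1: odd sum, acc = 0-1 = -1
m=2,p=2: even sum, acc = (-1)+4 = 3
m=2,p=3: odd sum, acc = 3-3 = 0
m=3,p=1: even sum, acc = 0+3 = 3
m=3,p=2: odd sum, acc = 3-2 = 1
m=3,p=3: even sum, acc = 1+9 = 10
m=4,p=1: odd sum, acc = 10-1 = 9
m=4,p=2: even sum, acc = 9+8 = 17
m=4,p=3: odd sum, acc = 17-3 = 14

14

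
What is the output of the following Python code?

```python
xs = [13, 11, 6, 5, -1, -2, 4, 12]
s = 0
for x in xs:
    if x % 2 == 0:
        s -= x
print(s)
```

-20

x=13: not even
x=11: not even
x=6: even, s = 0-6 = -6
x=5: not even
x=-1: not even
x=-2: even, s = (-6)-(-2) = -4
x=4: even, s = (-4)-4 = -8
x=12: even, s = (-8)-12 = -20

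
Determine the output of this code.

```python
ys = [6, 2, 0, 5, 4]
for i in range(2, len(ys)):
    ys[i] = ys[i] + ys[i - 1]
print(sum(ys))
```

28

i=2: ys[2] = 0+2 = 2 → [6, 2, 2, 5, 4]
i=3: ys[3] = 5+2 = 7 → [6, 2, 2, 7, 4]
i=4: ys[4] = 4+7 = 11 → [6, 2, 2, 7, 11]
sum = 28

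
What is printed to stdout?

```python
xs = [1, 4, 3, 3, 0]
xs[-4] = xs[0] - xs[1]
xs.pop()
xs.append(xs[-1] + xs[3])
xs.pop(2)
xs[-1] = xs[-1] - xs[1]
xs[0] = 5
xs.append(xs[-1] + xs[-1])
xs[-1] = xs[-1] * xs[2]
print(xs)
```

[5, -3, 3, 9, 54]

xs[-4] = xs[0]-xs[1] = 1-4 = -3 → [1, -3, 3, 3, 0]
pop() removes 0 → [1, -3, 3, 3]
append xs[-1]+xs[3] = 3+3 = 6 → [1, -3, 3, 3, 6]
pop(2) removes 3 → [1, -3, 3, 6]
xs[-1] = xs[-1]-xs[1] = 6-(-3) = 9 → [1, -3, 3, 9]
xs[0] = 5 → [5, -3, 3, 9]
append xs[-1]+xs[-1] = 9+9 = 18 → [5, -3, 3, 9, 18]
xs[-1] = xs[-1]*xs[2] = 18*3 = 54 → [5, -3, 3, 9, 54]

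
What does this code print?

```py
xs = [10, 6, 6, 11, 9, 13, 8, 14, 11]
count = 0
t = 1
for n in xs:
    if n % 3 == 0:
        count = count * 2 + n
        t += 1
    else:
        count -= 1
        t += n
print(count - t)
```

-40

n=10: not %3==0, count = 0-1 = -1; t=11
n=6: %3==0, count = (-1)*2+6 = 4; t=12
n=6: %3==0, count = 4*2+6 = 14; t=13
n=11: not %3==0, count = 14-1 = 13; t=24
n=9: %3==0, count = 13*2+9 = 35; t=25
n=13: not %3==0, count = 35-1 = 34; t=38
n=8: not %3==0, count = 34-1 = 33; t=46
n=14: not %3==0, count = 33-1 = 32; t=60
n=11: not %3==0, count = 32-1 = 31; t=71
count-t = 31-71 = -40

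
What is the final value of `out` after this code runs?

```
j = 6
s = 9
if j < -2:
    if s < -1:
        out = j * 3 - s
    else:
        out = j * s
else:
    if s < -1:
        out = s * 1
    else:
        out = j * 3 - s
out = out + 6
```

j=6, s=9
j < -2 is False; s < -1 is False
→ out = j * 3 - s = 9
out = 9+6 = 15

15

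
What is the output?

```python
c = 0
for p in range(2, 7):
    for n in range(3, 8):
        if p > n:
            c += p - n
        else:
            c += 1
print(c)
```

p=2,n=3: not 2>3, c = 0+1 = 1
p=2,n=4: not 2>4, c = 1+1 = 2
p=2,n=5: not 2>5, c = 2+1 = 3
p=2,n=6: not 2>6, c = 3+1 = 4
p=2,n=7: not 2>7, c = 4+1 = 5
p=3,n=3: not 3>3, c = 5+1 = 6
p=3,n=4: not 3>4, c = 6+1 = 7
p=3,n=5: not 3>5, c = 7+1 = 8
p=3,n=6: not 3>6, c = 8+1 = 9
p=3,n=7: not 3>7, c = 9+1 = 10
p=4,n=3: 4>3, c = 10+1 = 11
p=4,n=4: not 4>4, c = 11+1 = 12
p=4,n=5: not 4>5, c = 12+1 = 13
p=4,n=6: not 4>6, c = 13+1 = 14
p=4,n=7: not 4>7, c = 14+1 = 15
p=5,n=3: 5>3, c = 15+2 = 17
p=5,n=4: 5>4, c = 17+1 = 18
p=5,n=5: not 5>5, c = 18+1 = 19
p=5,n=6: not 5>6, c = 19+1 = 20
p=5,n=7: not 5>7, c = 20+1 = 21
p=6,n=3: 6>3, c = 21+3 = 24
p=6,n=4: 6>4, c = 24+2 = 26
p=6,n=5: 6>5, c = 26+1 = 27
p=6,n=6: not 6>6, c = 27+1 = 28
p=6,n=7: not 6>7, c = 28+1 = 29

29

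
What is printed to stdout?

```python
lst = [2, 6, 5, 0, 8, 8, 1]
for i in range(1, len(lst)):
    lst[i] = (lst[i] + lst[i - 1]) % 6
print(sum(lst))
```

i=1: lst[1] = (6+2)%6 = 2 → [2, 2, 5, 0, 8, 8, 1]
i=2: lst[2] = (5+2)%6 = 1 → [2, 2, 1, 0, 8, 8, 1]
i=3: lst[3] = (0+1)%6 = 1 → [2, 2, 1, 1, 8, 8, 1]
i=4: lst[4] = (8+1)%6 = 3 → [2, 2, 1, 1, 3, 8, 1]
i=5: lst[5] = (8+3)%6 = 5 → [2, 2, 1, 1, 3, 5, 1]
i=6: lst[6] = (1+5)%6 = 0 → [2, 2, 1, 1, 3, 5, 0]
sum = 14

14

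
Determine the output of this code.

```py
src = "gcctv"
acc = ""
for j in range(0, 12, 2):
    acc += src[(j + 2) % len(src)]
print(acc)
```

cvctgc

j=0: add src[2]='c' → 'c'
j=2: add src[4]='v' → 'cv'
j=4: add src[1]='c' → 'cvc'
j=6: add src[3]='t' → 'cvct'
j=8: add src[0]='g' → 'cvctg'
j=10: add src[2]='c' → 'cvctgc'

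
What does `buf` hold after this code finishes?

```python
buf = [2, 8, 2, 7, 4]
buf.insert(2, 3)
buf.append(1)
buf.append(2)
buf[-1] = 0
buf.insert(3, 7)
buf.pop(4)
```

[2, 8, 3, 7, 7, 4, 1, 0]

insert 3 at 2 → [2, 8, 3, 2, 7, 4]
append 1 → [2, 8, 3, 2, 7, 4, 1]
append 2 → [2, 8, 3, 2, 7, 4, 1, 2]
buf[-1] = 0 → [2, 8, 3, 2, 7, 4, 1, 0]
insert 7 at 3 → [2, 8, 3, 7, 2, 7, 4, 1, 0]
pop(4) removes 2 → [2, 8, 3, 7, 7, 4, 1, 0]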